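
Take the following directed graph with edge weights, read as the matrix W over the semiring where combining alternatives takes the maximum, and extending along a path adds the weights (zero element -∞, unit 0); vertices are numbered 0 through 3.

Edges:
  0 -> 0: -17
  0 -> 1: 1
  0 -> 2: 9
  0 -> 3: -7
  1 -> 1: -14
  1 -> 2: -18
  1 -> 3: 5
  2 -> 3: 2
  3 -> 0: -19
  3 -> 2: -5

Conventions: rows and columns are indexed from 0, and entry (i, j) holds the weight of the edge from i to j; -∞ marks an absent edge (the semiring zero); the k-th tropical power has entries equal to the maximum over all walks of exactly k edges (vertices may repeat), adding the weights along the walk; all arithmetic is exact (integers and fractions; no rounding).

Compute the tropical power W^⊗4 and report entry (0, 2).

W^⊗2:
  [-26, -13, -8, 11]
  [-14, -28, 0, -9]
  [-17, -∞, -3, -∞]
  [-36, -18, -10, -3]
W^⊗3:
  [-8, -25, 6, -6]
  [-28, -13, -5, 2]
  [-34, -16, -8, -1]
  [-22, -32, -8, -8]
W^⊗4:
  [-25, -7, 1, 8]
  [-17, -27, -3, -3]
  [-20, -30, -6, -6]
  [-27, -21, -13, -6]
Key observation: the optimum is the walk 0->2->3->0->2, with weight 9 + 2 + (-19) + 9 = 1.
Optimal value attained by: walk 0->2->3->0->2.
Answer: (W^⊗4)[0][2] = 1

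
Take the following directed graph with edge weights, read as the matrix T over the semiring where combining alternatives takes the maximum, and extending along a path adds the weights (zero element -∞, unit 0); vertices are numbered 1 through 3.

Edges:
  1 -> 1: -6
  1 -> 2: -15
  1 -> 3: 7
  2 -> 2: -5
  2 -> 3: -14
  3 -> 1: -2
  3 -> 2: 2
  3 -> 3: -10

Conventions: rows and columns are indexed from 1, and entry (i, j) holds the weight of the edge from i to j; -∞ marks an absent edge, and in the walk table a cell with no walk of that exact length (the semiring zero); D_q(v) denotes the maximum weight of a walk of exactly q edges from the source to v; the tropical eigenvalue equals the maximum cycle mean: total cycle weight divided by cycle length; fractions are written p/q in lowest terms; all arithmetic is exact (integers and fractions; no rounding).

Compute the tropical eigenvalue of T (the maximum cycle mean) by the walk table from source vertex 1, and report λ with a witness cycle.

q=0: [0, -∞, -∞]
q=1: [-6, -15, 7]
q=2: [5, 9, 1]
q=3: [-1, 4, 12]
Optimal cycle mean attained by: cycle 1->3->1, total 7 + (-2), length 2.
Answer: λ = 5/2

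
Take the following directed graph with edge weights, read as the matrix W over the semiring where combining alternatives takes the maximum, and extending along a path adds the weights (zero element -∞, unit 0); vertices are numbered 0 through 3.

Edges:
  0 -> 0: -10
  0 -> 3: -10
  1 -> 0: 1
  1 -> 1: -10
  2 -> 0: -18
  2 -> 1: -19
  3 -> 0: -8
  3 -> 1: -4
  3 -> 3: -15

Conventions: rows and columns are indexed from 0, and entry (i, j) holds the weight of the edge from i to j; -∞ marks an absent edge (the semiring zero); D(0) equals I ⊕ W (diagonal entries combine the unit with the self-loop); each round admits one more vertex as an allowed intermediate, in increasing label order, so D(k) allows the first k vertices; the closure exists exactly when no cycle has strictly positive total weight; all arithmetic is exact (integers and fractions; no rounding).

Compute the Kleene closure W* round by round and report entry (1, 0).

D(0):
  [0, -∞, -∞, -10]
  [1, 0, -∞, -∞]
  [-18, -19, 0, -∞]
  [-8, -4, -∞, 0]
D(1):
  [0, -∞, -∞, -10]
  [1, 0, -∞, -9]
  [-18, -19, 0, -28]
  [-8, -4, -∞, 0]
D(2):
  [0, -∞, -∞, -10]
  [1, 0, -∞, -9]
  [-18, -19, 0, -28]
  [-3, -4, -∞, 0]
D(3):
  [0, -∞, -∞, -10]
  [1, 0, -∞, -9]
  [-18, -19, 0, -28]
  [-3, -4, -∞, 0]
D(4):
  [0, -14, -∞, -10]
  [1, 0, -∞, -9]
  [-18, -19, 0, -28]
  [-3, -4, -∞, 0]
Answer: W*[1][0] = 1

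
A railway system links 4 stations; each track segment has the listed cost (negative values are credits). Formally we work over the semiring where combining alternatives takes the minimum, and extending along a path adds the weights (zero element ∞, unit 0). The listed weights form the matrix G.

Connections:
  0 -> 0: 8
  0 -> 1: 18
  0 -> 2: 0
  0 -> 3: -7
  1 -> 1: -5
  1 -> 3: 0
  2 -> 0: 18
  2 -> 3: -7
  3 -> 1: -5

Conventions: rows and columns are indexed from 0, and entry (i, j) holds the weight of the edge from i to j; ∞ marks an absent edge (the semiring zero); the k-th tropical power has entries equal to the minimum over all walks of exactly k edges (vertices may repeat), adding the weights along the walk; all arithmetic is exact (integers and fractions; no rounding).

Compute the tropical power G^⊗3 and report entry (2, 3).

G^⊗2:
  [16, -12, 8, -7]
  [∞, -10, ∞, -5]
  [26, -12, 18, 11]
  [∞, -10, ∞, -5]
G^⊗3:
  [24, -17, 16, -12]
  [∞, -15, ∞, -10]
  [34, -17, 26, -12]
  [∞, -15, ∞, -10]
Key observation: the optimum is the walk 2->3->1->3, with weight (-7) + (-5) + 0 = -12.
Optimal value attained by: walk 2->3->1->3.
Answer: (G^⊗3)[2][3] = -12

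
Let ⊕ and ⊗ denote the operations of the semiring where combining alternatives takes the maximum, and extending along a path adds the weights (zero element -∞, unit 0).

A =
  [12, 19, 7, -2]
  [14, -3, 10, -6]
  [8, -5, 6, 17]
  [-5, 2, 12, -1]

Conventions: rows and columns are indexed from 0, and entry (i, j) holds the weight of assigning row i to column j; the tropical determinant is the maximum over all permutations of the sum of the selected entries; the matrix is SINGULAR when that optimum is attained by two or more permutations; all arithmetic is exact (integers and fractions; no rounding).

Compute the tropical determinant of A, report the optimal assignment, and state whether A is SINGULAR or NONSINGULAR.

σ = (0, 1, 2, 3): 12 + (-3) + 6 + (-1) = 14
σ = (0, 1, 3, 2): 12 + (-3) + 17 + 12 = 38
σ = (0, 2, 1, 3): 12 + 10 + (-5) + (-1) = 16
σ = (0, 2, 3, 1): 12 + 10 + 17 + 2 = 41
σ = (0, 3, 1, 2): 12 + (-6) + (-5) + 12 = 13
σ = (0, 3, 2, 1): 12 + (-6) + 6 + 2 = 14
σ = (1, 0, 2, 3): 19 + 14 + 6 + (-1) = 38
σ = (1, 0, 3, 2): 19 + 14 + 17 + 12 = 62
σ = (1, 2, 0, 3): 19 + 10 + 8 + (-1) = 36
σ = (1, 2, 3, 0): 19 + 10 + 17 + (-5) = 41
σ = (1, 3, 0, 2): 19 + (-6) + 8 + 12 = 33
σ = (1, 3, 2, 0): 19 + (-6) + 6 + (-5) = 14
σ = (2, 0, 1, 3): 7 + 14 + (-5) + (-1) = 15
σ = (2, 0, 3, 1): 7 + 14 + 17 + 2 = 40
σ = (2, 1, 0, 3): 7 + (-3) + 8 + (-1) = 11
σ = (2, 1, 3, 0): 7 + (-3) + 17 + (-5) = 16
σ = (2, 3, 0, 1): 7 + (-6) + 8 + 2 = 11
σ = (2, 3, 1, 0): 7 + (-6) + (-5) + (-5) = -9
σ = (3, 0, 1, 2): (-2) + 14 + (-5) + 12 = 19
σ = (3, 0, 2, 1): (-2) + 14 + 6 + 2 = 20
σ = (3, 1, 0, 2): (-2) + (-3) + 8 + 12 = 15
σ = (3, 1, 2, 0): (-2) + (-3) + 6 + (-5) = -4
σ = (3, 2, 0, 1): (-2) + 10 + 8 + 2 = 18
σ = (3, 2, 1, 0): (-2) + 10 + (-5) + (-5) = -2
Optimal value attained by: σ = (1, 0, 3, 2).
Answer: det⊕(A) = 62; verdict: NONSINGULAR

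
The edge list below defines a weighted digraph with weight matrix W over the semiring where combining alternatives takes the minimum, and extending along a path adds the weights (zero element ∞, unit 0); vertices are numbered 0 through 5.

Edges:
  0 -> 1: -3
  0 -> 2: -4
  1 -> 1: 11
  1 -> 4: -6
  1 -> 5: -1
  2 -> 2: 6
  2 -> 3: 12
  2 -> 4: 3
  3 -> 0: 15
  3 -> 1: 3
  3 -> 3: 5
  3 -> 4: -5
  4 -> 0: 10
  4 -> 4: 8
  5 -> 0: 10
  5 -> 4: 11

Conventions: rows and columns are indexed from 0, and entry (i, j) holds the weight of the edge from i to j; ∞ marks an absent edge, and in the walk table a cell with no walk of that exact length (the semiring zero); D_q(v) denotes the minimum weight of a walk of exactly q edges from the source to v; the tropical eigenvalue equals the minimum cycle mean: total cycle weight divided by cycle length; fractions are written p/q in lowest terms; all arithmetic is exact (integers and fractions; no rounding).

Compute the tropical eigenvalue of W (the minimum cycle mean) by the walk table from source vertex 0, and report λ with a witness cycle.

q=0: [0, ∞, ∞, ∞, ∞, ∞]
q=1: [∞, -3, -4, ∞, ∞, ∞]
q=2: [∞, 8, 2, 8, -9, -4]
q=3: [1, 11, 8, 13, -1, 7]
q=4: [9, -2, -3, 18, 5, 10]
q=5: [15, 6, 3, 9, -8, -3]
q=6: [2, 12, 9, 14, 0, 5]
Optimal cycle mean attained by: cycle 0->1->4->0, total (-3) + (-6) + 10, length 3.
Answer: λ = 1/3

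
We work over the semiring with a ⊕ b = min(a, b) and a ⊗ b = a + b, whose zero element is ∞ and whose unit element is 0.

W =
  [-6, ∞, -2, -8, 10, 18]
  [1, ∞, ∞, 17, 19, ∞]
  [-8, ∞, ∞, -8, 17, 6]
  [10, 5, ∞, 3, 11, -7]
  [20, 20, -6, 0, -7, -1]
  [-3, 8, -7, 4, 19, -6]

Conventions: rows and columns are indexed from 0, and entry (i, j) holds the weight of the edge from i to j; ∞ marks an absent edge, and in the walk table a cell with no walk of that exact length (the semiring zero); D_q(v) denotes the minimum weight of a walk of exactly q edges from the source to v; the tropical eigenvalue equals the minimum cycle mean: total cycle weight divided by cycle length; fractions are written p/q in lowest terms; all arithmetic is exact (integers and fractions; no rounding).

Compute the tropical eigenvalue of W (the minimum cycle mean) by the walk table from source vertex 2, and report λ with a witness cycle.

q=0: [∞, ∞, 0, ∞, ∞, ∞]
q=1: [-8, ∞, ∞, -8, 17, 6]
q=2: [-14, -3, -10, -16, 2, -15]
q=3: [-20, -11, -22, -22, -5, -23]
q=4: [-30, -17, -30, -30, -12, -29]
q=5: [-38, -25, -36, -38, -20, -37]
q=6: [-44, -33, -44, -46, -28, -45]
Optimal cycle mean attained by: cycle 0->3->5->2->0, total (-8) + (-7) + (-7) + (-8), length 4.
Answer: λ = -15/2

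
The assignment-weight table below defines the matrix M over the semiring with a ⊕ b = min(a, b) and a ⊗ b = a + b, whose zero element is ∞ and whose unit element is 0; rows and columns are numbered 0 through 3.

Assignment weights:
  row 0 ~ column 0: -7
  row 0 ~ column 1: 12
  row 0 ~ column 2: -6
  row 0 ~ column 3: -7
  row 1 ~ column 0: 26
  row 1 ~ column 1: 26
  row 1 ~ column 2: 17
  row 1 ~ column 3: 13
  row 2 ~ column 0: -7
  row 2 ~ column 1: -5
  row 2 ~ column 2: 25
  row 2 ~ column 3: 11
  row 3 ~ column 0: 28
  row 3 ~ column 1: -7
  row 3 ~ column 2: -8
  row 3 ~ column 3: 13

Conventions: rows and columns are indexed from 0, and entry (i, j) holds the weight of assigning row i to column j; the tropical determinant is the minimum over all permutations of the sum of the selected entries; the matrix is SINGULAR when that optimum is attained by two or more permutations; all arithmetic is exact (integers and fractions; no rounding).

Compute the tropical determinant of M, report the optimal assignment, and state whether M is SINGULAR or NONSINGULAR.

σ = (0, 1, 2, 3): (-7) + 26 + 25 + 13 = 57
σ = (0, 1, 3, 2): (-7) + 26 + 11 + (-8) = 22
σ = (0, 2, 1, 3): (-7) + 17 + (-5) + 13 = 18
σ = (0, 2, 3, 1): (-7) + 17 + 11 + (-7) = 14
σ = (0, 3, 1, 2): (-7) + 13 + (-5) + (-8) = -7
σ = (0, 3, 2, 1): (-7) + 13 + 25 + (-7) = 24
σ = (1, 0, 2, 3): 12 + 26 + 25 + 13 = 76
σ = (1, 0, 3, 2): 12 + 26 + 11 + (-8) = 41
σ = (1, 2, 0, 3): 12 + 17 + (-7) + 13 = 35
σ = (1, 2, 3, 0): 12 + 17 + 11 + 28 = 68
σ = (1, 3, 0, 2): 12 + 13 + (-7) + (-8) = 10
σ = (1, 3, 2, 0): 12 + 13 + 25 + 28 = 78
σ = (2, 0, 1, 3): (-6) + 26 + (-5) + 13 = 28
σ = (2, 0, 3, 1): (-6) + 26 + 11 + (-7) = 24
σ = (2, 1, 0, 3): (-6) + 26 + (-7) + 13 = 26
σ = (2, 1, 3, 0): (-6) + 26 + 11 + 28 = 59
σ = (2, 3, 0, 1): (-6) + 13 + (-7) + (-7) = -7
σ = (2, 3, 1, 0): (-6) + 13 + (-5) + 28 = 30
σ = (3, 0, 1, 2): (-7) + 26 + (-5) + (-8) = 6
σ = (3, 0, 2, 1): (-7) + 26 + 25 + (-7) = 37
σ = (3, 1, 0, 2): (-7) + 26 + (-7) + (-8) = 4
σ = (3, 1, 2, 0): (-7) + 26 + 25 + 28 = 72
σ = (3, 2, 0, 1): (-7) + 17 + (-7) + (-7) = -4
σ = (3, 2, 1, 0): (-7) + 17 + (-5) + 28 = 33
Optimal value attained by: σ = (0, 3, 1, 2).
Answer: det⊕(M) = -7; verdict: SINGULAR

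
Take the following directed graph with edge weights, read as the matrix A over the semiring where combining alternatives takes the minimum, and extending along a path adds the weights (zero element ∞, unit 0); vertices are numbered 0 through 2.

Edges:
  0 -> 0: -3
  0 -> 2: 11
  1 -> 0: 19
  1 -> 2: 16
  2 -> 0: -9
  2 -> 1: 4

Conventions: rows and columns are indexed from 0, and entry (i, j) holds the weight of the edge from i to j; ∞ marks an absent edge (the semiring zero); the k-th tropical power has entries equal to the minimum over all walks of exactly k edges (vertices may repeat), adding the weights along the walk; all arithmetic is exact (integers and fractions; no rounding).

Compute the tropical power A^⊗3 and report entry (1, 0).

A^⊗2:
  [-6, 15, 8]
  [7, 20, 30]
  [-12, ∞, 2]
A^⊗3:
  [-9, 12, 5]
  [4, 34, 18]
  [-15, 6, -1]
Key observation: the optimum is the walk 1->2->0->0, with weight 16 + (-9) + (-3) = 4.
Optimal value attained by: walk 1->2->0->0.
Answer: (A^⊗3)[1][0] = 4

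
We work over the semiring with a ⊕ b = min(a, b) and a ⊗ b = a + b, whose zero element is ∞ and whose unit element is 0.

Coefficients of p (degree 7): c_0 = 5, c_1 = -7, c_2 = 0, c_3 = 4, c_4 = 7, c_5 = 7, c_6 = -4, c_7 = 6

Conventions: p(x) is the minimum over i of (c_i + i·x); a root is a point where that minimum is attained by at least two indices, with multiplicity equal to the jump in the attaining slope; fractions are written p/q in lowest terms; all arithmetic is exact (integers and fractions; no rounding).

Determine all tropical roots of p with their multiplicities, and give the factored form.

hull edge (i=0, c=5) to (i=1, c=-7): slope -12, span 1
hull edge (i=1, c=-7) to (i=6, c=-4): slope 3/5, span 5
hull edge (i=6, c=-4) to (i=7, c=6): slope 10, span 1
Factored form: p(x) = 6 ⊗ (x ⊕ (-10)) ⊗ (x ⊕ (-3/5)) ⊗ (x ⊕ (-3/5)) ⊗ (x ⊕ (-3/5)) ⊗ (x ⊕ (-3/5)) ⊗ (x ⊕ (-3/5)) ⊗ (x ⊕ 12)
Answer: roots = -10 (mult 1), -3/5 (mult 5), 12 (mult 1)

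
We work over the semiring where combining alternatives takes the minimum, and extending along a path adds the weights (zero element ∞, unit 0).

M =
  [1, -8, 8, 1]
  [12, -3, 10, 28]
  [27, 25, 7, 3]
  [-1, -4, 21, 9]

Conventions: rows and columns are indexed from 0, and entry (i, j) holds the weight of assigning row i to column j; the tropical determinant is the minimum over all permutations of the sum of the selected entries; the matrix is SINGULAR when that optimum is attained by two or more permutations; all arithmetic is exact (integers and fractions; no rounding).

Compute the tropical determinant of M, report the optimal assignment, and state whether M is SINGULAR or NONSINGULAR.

σ = (0, 1, 2, 3): 1 + (-3) + 7 + 9 = 14
σ = (0, 1, 3, 2): 1 + (-3) + 3 + 21 = 22
σ = (0, 2, 1, 3): 1 + 10 + 25 + 9 = 45
σ = (0, 2, 3, 1): 1 + 10 + 3 + (-4) = 10
σ = (0, 3, 1, 2): 1 + 28 + 25 + 21 = 75
σ = (0, 3, 2, 1): 1 + 28 + 7 + (-4) = 32
σ = (1, 0, 2, 3): (-8) + 12 + 7 + 9 = 20
σ = (1, 0, 3, 2): (-8) + 12 + 3 + 21 = 28
σ = (1, 2, 0, 3): (-8) + 10 + 27 + 9 = 38
σ = (1, 2, 3, 0): (-8) + 10 + 3 + (-1) = 4
σ = (1, 3, 0, 2): (-8) + 28 + 27 + 21 = 68
σ = (1, 3, 2, 0): (-8) + 28 + 7 + (-1) = 26
σ = (2, 0, 1, 3): 8 + 12 + 25 + 9 = 54
σ = (2, 0, 3, 1): 8 + 12 + 3 + (-4) = 19
σ = (2, 1, 0, 3): 8 + (-3) + 27 + 9 = 41
σ = (2, 1, 3, 0): 8 + (-3) + 3 + (-1) = 7
σ = (2, 3, 0, 1): 8 + 28 + 27 + (-4) = 59
σ = (2, 3, 1, 0): 8 + 28 + 25 + (-1) = 60
σ = (3, 0, 1, 2): 1 + 12 + 25 + 21 = 59
σ = (3, 0, 2, 1): 1 + 12 + 7 + (-4) = 16
σ = (3, 1, 0, 2): 1 + (-3) + 27 + 21 = 46
σ = (3, 1, 2, 0): 1 + (-3) + 7 + (-1) = 4
σ = (3, 2, 0, 1): 1 + 10 + 27 + (-4) = 34
σ = (3, 2, 1, 0): 1 + 10 + 25 + (-1) = 35
Optimal value attained by: σ = (1, 2, 3, 0).
Answer: det⊕(M) = 4; verdict: SINGULAR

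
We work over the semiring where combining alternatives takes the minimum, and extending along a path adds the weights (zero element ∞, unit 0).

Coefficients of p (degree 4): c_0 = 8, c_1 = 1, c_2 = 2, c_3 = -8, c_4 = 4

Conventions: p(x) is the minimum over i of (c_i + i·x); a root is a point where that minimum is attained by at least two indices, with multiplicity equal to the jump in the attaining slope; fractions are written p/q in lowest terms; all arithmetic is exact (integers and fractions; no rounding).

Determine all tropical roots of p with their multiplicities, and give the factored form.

hull edge (i=0, c=8) to (i=1, c=1): slope -7, span 1
hull edge (i=1, c=1) to (i=3, c=-8): slope -9/2, span 2
hull edge (i=3, c=-8) to (i=4, c=4): slope 12, span 1
Factored form: p(x) = 4 ⊗ (x ⊕ (-12)) ⊗ (x ⊕ 9/2) ⊗ (x ⊕ 9/2) ⊗ (x ⊕ 7)
Answer: roots = -12 (mult 1), 9/2 (mult 2), 7 (mult 1)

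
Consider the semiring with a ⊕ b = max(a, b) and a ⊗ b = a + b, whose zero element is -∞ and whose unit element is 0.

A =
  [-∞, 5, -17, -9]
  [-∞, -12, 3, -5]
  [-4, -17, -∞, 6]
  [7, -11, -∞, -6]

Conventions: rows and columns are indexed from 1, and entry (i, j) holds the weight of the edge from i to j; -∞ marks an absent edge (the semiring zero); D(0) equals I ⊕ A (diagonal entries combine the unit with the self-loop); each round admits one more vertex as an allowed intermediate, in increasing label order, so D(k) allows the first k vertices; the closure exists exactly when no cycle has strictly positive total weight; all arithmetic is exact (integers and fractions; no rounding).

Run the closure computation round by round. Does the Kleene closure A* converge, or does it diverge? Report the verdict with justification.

D(0):
  [0, 5, -17, -9]
  [-∞, 0, 3, -5]
  [-4, -17, 0, 6]
  [7, -11, -∞, 0]
D(1):
  [0, 5, -17, -9]
  [-∞, 0, 3, -5]
  [-4, 1, 0, 6]
  [7, 12, -10, 0]
Detection: at round 2, diagonal entry (3, 3) turns strictly positive.
Key observation: the cycle 3->1->2->3 has total weight (-4) + 5 + 3, which is strictly positive.
Answer: DIVERGES — positive cycle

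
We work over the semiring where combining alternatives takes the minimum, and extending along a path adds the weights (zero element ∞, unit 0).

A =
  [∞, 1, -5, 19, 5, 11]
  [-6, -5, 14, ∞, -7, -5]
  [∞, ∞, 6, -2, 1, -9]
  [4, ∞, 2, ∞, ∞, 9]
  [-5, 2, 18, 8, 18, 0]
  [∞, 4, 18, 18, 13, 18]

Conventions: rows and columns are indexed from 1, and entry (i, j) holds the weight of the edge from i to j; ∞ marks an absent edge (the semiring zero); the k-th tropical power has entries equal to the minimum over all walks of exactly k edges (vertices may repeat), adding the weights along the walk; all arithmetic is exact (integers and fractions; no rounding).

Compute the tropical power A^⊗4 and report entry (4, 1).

A^⊗2:
  [-5, -4, 1, -7, -6, -14]
  [-12, -10, -11, 1, -12, -10]
  [-4, -5, 0, 4, 4, -3]
  [∞, 5, -1, 0, 3, -7]
  [-4, -4, -10, 14, -5, -3]
  [-2, -1, 18, 16, -3, -1]
A^⊗3:
  [-11, -10, -10, -1, -11, -9]
  [-17, -15, -17, -13, -17, -20]
  [-11, -10, -9, -2, -12, -10]
  [-2, -3, 2, -3, -2, -10]
  [-10, -9, -9, -12, -11, -19]
  [-8, -6, -7, 5, -8, -6]
A^⊗4:
  [-16, -15, -16, -12, -17, -19]
  [-22, -20, -22, -19, -22, -26]
  [-17, -15, -16, -11, -17, -18]
  [-9, -8, -7, 0, -10, -8]
  [-16, -15, -15, -11, -16, -18]
  [-13, -11, -13, -9, -13, -16]
Key observation: the optimum is the walk 4->3->6->2->1, with weight 2 + (-9) + 4 + (-6) = -9.
Optimal value attained by: walk 4->3->6->2->1.
Answer: (A^⊗4)[4][1] = -9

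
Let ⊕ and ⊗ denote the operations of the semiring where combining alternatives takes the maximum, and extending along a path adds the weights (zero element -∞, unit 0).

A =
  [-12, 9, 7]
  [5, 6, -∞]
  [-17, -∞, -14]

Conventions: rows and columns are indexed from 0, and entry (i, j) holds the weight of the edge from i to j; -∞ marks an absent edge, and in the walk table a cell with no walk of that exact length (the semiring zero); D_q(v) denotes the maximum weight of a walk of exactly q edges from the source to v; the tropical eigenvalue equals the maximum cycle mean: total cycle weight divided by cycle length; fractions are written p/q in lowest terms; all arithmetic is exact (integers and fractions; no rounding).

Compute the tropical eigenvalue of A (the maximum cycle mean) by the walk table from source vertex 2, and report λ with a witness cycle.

q=0: [-∞, -∞, 0]
q=1: [-17, -∞, -14]
q=2: [-29, -8, -10]
q=3: [-3, -2, -22]
Optimal cycle mean attained by: cycle 0->1->0, total 9 + 5, length 2.
Answer: λ = 7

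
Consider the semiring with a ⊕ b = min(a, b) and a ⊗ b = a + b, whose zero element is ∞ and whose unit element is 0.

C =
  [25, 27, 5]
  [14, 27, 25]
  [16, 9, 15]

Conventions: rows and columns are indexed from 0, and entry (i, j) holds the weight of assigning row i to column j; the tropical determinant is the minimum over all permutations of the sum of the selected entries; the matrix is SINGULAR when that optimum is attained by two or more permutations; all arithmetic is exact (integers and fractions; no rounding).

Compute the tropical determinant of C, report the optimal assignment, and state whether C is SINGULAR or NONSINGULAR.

σ = (0, 1, 2): 25 + 27 + 15 = 67
σ = (0, 2, 1): 25 + 25 + 9 = 59
σ = (1, 0, 2): 27 + 14 + 15 = 56
σ = (1, 2, 0): 27 + 25 + 16 = 68
σ = (2, 0, 1): 5 + 14 + 9 = 28
σ = (2, 1, 0): 5 + 27 + 16 = 48
Optimal value attained by: σ = (2, 0, 1).
Answer: det⊕(C) = 28; verdict: NONSINGULAR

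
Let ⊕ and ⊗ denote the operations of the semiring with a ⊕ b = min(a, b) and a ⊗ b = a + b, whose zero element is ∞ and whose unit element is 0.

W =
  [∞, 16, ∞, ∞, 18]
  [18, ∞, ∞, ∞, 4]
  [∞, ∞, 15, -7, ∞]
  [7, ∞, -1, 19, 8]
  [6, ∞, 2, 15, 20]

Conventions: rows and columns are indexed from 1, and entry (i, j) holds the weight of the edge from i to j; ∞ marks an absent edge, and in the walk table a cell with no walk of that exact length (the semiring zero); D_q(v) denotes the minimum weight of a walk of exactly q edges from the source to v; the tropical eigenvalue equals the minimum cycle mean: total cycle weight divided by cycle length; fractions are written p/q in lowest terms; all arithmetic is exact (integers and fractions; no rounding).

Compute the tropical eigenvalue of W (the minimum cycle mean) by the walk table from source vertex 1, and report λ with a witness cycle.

q=0: [0, ∞, ∞, ∞, ∞]
q=1: [∞, 16, ∞, ∞, 18]
q=2: [24, ∞, 20, 33, 20]
q=3: [26, 40, 22, 13, 40]
q=4: [20, 42, 12, 15, 21]
q=5: [22, 36, 14, 5, 23]
Optimal cycle mean attained by: cycle 3->4->3, total (-7) + (-1), length 2.
Answer: λ = -4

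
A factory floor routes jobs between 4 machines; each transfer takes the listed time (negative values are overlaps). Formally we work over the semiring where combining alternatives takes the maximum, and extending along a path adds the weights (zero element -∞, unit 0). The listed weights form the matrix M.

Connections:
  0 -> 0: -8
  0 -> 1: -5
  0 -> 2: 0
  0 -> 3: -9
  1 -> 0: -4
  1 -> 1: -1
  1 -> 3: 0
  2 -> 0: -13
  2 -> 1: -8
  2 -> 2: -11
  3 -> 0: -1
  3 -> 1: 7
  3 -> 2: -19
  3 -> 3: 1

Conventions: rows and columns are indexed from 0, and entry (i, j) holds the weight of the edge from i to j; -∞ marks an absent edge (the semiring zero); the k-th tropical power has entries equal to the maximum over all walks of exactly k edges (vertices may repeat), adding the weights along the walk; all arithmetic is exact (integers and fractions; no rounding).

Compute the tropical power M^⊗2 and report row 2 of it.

M^⊗2:
  [-9, -2, -8, -5]
  [-1, 7, -4, 1]
  [-12, -9, -13, -8]
  [3, 8, -1, 7]
Answer: row 2 of M^⊗2 = [-12, -9, -13, -8]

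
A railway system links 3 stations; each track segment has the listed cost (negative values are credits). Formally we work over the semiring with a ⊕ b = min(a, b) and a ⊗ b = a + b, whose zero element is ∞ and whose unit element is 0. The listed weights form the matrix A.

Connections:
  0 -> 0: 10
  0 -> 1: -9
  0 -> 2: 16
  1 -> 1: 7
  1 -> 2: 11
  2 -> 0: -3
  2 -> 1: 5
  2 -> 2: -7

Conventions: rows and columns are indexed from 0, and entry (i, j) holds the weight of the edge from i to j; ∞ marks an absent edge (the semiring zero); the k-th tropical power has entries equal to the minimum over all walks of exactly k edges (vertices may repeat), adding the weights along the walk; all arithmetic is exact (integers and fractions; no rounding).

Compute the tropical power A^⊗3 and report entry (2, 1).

A^⊗2:
  [13, -2, 2]
  [8, 14, 4]
  [-10, -12, -14]
A^⊗3:
  [-1, 4, -5]
  [1, -1, -3]
  [-17, -19, -21]
Key observation: the optimum is the walk 2->2->0->1, with weight (-7) + (-3) + (-9) = -19.
Optimal value attained by: walk 2->2->0->1.
Answer: (A^⊗3)[2][1] = -19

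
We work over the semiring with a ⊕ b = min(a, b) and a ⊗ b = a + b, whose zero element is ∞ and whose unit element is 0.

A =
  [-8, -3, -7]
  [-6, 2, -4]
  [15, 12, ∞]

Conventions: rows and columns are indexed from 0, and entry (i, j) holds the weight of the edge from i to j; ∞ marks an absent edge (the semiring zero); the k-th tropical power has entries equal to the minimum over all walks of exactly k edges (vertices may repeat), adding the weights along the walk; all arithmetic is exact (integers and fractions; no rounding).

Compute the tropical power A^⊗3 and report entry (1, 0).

A^⊗2:
  [-16, -11, -15]
  [-14, -9, -13]
  [6, 12, 8]
A^⊗3:
  [-24, -19, -23]
  [-22, -17, -21]
  [-2, 3, -1]
Key observation: the optimum is the walk 1->0->0->0, with weight (-6) + (-8) + (-8) = -22.
Optimal value attained by: walk 1->0->0->0.
Answer: (A^⊗3)[1][0] = -22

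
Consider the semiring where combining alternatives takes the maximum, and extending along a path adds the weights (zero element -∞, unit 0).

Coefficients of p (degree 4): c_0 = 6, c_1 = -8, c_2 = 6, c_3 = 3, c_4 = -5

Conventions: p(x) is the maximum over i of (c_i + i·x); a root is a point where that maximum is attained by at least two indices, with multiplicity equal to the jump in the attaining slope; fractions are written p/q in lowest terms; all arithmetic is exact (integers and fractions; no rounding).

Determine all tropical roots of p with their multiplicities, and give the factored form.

hull edge (i=0, c=6) to (i=2, c=6): slope 0, span 2
hull edge (i=2, c=6) to (i=3, c=3): slope -3, span 1
hull edge (i=3, c=3) to (i=4, c=-5): slope -8, span 1
Factored form: p(x) = -5 ⊗ (x ⊕ 0) ⊗ (x ⊕ 0) ⊗ (x ⊕ 3) ⊗ (x ⊕ 8)
Answer: roots = 0 (mult 2), 3 (mult 1), 8 (mult 1)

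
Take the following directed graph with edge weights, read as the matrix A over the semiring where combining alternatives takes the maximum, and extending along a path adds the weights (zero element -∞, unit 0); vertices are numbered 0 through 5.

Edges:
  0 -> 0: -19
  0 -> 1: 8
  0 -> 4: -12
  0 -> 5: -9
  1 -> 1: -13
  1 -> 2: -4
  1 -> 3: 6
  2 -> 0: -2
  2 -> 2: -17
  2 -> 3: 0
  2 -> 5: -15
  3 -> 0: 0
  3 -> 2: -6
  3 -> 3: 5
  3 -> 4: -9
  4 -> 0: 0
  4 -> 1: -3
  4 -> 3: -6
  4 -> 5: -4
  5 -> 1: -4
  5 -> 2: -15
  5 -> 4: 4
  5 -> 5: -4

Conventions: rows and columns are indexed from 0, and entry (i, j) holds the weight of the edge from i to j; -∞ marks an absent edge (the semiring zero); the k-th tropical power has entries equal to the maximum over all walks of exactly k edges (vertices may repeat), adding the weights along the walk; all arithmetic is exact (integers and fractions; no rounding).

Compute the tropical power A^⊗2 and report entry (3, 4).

A^⊗2:
  [-12, -5, 4, 14, -5, -13]
  [6, -26, 0, 11, -3, -19]
  [0, 6, -6, 5, -9, -11]
  [5, 8, -1, 10, -4, -9]
  [-6, 8, -7, 3, 0, -8]
  [4, 1, -8, 2, 0, 0]
Key observation: the optimum is the walk 3->3->4, with weight 5 + (-9) = -4.
Optimal value attained by: walk 3->3->4.
Answer: (A^⊗2)[3][4] = -4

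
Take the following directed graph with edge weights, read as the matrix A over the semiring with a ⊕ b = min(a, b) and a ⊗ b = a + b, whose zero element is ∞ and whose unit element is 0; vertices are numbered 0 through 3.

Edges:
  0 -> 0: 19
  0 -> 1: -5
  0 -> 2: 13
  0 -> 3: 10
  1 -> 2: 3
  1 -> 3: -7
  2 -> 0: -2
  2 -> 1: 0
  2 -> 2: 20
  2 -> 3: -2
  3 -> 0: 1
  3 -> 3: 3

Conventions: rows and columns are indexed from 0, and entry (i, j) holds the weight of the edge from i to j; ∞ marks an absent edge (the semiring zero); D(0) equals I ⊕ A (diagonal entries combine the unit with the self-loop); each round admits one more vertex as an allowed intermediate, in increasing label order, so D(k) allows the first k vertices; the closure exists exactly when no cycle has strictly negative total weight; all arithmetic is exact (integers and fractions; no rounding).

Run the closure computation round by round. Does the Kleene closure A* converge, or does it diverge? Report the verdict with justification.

D(0):
  [0, -5, 13, 10]
  [∞, 0, 3, -7]
  [-2, 0, 0, -2]
  [1, ∞, ∞, 0]
D(1):
  [0, -5, 13, 10]
  [∞, 0, 3, -7]
  [-2, -7, 0, -2]
  [1, -4, 14, 0]
Detection: at round 2, diagonal entry (2, 2) turns strictly negative.
Key observation: the cycle 2->0->1->2 has total weight (-2) + (-5) + 3, which is strictly negative.
Answer: DIVERGES — negative cycle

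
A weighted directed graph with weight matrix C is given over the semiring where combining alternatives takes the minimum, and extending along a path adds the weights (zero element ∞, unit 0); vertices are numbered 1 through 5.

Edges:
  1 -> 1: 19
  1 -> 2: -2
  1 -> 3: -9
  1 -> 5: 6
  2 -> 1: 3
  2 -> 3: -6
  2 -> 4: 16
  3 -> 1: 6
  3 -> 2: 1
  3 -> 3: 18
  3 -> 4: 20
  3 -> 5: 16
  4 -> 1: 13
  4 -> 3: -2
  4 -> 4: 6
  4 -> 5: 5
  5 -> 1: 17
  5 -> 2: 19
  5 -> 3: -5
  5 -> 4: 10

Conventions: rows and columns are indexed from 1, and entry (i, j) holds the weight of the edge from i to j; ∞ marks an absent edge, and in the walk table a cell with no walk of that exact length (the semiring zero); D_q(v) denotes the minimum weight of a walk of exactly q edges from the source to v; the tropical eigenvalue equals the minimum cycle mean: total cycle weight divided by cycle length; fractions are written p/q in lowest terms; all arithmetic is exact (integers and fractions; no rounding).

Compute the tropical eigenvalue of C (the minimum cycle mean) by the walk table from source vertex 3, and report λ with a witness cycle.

q=0: [∞, ∞, 0, ∞, ∞]
q=1: [6, 1, 18, 20, 16]
q=2: [4, 4, -5, 17, 12]
q=3: [1, -4, -5, 15, 10]
q=4: [-1, -4, -10, 12, 7]
q=5: [-4, -9, -10, 10, 5]
Optimal cycle mean attained by: cycle 2->3->2, total (-6) + 1, length 2.
Answer: λ = -5/2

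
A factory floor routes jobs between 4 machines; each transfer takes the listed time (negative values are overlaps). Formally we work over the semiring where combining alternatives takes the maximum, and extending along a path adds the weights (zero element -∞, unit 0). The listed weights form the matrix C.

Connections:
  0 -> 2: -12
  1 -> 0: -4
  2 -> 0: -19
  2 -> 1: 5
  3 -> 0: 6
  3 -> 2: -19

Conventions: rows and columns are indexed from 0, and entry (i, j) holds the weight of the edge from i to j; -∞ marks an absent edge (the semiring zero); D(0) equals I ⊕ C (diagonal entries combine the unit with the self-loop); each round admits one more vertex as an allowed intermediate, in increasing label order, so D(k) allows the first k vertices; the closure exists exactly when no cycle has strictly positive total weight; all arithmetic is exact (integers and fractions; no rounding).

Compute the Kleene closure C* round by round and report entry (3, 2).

D(0):
  [0, -∞, -12, -∞]
  [-4, 0, -∞, -∞]
  [-19, 5, 0, -∞]
  [6, -∞, -19, 0]
D(1):
  [0, -∞, -12, -∞]
  [-4, 0, -16, -∞]
  [-19, 5, 0, -∞]
  [6, -∞, -6, 0]
D(2):
  [0, -∞, -12, -∞]
  [-4, 0, -16, -∞]
  [1, 5, 0, -∞]
  [6, -∞, -6, 0]
D(3):
  [0, -7, -12, -∞]
  [-4, 0, -16, -∞]
  [1, 5, 0, -∞]
  [6, -1, -6, 0]
D(4):
  [0, -7, -12, -∞]
  [-4, 0, -16, -∞]
  [1, 5, 0, -∞]
  [6, -1, -6, 0]
Answer: C*[3][2] = -6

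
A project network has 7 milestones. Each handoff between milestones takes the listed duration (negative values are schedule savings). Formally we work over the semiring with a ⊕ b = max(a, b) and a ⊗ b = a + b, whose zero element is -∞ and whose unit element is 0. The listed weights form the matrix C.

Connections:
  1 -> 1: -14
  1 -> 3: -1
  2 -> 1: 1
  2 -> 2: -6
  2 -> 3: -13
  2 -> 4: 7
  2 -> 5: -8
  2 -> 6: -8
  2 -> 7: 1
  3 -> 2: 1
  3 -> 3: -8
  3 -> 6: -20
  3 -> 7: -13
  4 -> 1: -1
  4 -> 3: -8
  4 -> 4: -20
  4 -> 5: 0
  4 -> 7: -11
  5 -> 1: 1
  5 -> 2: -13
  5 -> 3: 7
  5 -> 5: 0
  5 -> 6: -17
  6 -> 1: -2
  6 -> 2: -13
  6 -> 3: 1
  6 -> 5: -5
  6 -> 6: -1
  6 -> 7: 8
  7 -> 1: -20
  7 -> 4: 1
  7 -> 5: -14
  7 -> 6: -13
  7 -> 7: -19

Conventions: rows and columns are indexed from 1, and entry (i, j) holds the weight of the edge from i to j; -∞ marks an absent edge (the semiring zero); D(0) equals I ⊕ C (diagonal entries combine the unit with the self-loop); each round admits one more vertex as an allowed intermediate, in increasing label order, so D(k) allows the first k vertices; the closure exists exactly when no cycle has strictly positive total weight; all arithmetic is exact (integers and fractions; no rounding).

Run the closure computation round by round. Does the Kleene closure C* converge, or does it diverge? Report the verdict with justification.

D(0):
  [0, -∞, -1, -∞, -∞, -∞, -∞]
  [1, 0, -13, 7, -8, -8, 1]
  [-∞, 1, 0, -∞, -∞, -20, -13]
  [-1, -∞, -8, 0, 0, -∞, -11]
  [1, -13, 7, -∞, 0, -17, -∞]
  [-2, -13, 1, -∞, -5, 0, 8]
  [-20, -∞, -∞, 1, -14, -13, 0]
D(1):
  [0, -∞, -1, -∞, -∞, -∞, -∞]
  [1, 0, 0, 7, -8, -8, 1]
  [-∞, 1, 0, -∞, -∞, -20, -13]
  [-1, -∞, -2, 0, 0, -∞, -11]
  [1, -13, 7, -∞, 0, -17, -∞]
  [-2, -13, 1, -∞, -5, 0, 8]
  [-20, -∞, -21, 1, -14, -13, 0]
Detection: at round 2, diagonal entry (3, 3) turns strictly positive.
Key observation: the cycle 3->2->1->3 has total weight 1 + 1 + (-1), which is strictly positive.
Answer: DIVERGES — positive cycle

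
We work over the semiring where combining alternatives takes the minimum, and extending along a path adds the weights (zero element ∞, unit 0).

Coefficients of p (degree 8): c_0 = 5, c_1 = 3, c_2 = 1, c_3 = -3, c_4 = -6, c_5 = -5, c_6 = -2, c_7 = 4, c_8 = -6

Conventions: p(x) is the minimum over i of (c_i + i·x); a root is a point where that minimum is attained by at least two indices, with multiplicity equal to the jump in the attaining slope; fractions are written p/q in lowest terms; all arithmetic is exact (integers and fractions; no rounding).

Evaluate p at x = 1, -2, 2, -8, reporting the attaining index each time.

p(1) = min(5+0·1=5, 3+1·1=4, 1+2·1=3, -3+3·1=0, -6+4·1=-2, -5+5·1=0, -2+6·1=4, 4+7·1=11, -6+8·1=2) = -2 (attained by i=4)
p(-2) = min(5+0·(-2)=5, 3+1·(-2)=1, 1+2·(-2)=-3, -3+3·(-2)=-9, -6+4·(-2)=-14, -5+5·(-2)=-15, -2+6·(-2)=-14, 4+7·(-2)=-10, -6+8·(-2)=-22) = -22 (attained by i=8)
p(2) = min(5+0·2=5, 3+1·2=5, 1+2·2=5, -3+3·2=3, -6+4·2=2, -5+5·2=5, -2+6·2=10, 4+7·2=18, -6+8·2=10) = 2 (attained by i=4)
p(-8) = min(5+0·(-8)=5, 3+1·(-8)=-5, 1+2·(-8)=-15, -3+3·(-8)=-27, -6+4·(-8)=-38, -5+5·(-8)=-45, -2+6·(-8)=-50, 4+7·(-8)=-52, -6+8·(-8)=-70) = -70 (attained by i=8)
Answer: p(1) = -2; p(-2) = -22; p(2) = 2; p(-8) = -70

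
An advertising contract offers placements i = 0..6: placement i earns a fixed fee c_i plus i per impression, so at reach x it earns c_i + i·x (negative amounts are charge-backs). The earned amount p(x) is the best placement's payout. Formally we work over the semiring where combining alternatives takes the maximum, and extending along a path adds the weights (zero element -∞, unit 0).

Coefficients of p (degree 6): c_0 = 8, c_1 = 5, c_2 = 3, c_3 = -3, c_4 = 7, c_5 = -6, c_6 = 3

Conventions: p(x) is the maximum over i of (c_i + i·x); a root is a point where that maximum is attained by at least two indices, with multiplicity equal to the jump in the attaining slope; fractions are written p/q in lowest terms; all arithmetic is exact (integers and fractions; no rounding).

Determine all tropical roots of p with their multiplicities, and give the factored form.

hull edge (i=0, c=8) to (i=4, c=7): slope -1/4, span 4
hull edge (i=4, c=7) to (i=6, c=3): slope -2, span 2
Factored form: p(x) = 3 ⊗ (x ⊕ 1/4) ⊗ (x ⊕ 1/4) ⊗ (x ⊕ 1/4) ⊗ (x ⊕ 1/4) ⊗ (x ⊕ 2) ⊗ (x ⊕ 2)
Answer: roots = 1/4 (mult 4), 2 (mult 2)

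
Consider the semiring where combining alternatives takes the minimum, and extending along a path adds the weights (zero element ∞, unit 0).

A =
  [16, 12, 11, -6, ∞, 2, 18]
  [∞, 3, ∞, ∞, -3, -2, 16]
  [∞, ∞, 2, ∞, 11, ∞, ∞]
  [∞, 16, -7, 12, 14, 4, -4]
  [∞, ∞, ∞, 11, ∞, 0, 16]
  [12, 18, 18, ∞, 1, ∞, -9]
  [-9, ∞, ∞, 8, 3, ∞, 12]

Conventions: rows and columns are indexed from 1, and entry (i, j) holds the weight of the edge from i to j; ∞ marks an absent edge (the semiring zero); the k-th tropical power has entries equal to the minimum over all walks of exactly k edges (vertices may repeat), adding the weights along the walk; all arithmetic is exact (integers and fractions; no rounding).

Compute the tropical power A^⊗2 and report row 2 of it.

A^⊗2:
  [9, 10, -13, 6, 3, -2, -10]
  [7, 6, 16, 8, -1, -3, -11]
  [∞, ∞, 4, 22, 13, 11, 27]
  [-13, 19, -5, 4, -1, 14, -5]
  [7, 18, 4, 23, 1, 15, -9]
  [-18, 21, 20, -1, -6, 1, 3]
  [3, 3, 1, -15, 15, -7, 4]
Answer: row 2 of A^⊗2 = [7, 6, 16, 8, -1, -3, -11]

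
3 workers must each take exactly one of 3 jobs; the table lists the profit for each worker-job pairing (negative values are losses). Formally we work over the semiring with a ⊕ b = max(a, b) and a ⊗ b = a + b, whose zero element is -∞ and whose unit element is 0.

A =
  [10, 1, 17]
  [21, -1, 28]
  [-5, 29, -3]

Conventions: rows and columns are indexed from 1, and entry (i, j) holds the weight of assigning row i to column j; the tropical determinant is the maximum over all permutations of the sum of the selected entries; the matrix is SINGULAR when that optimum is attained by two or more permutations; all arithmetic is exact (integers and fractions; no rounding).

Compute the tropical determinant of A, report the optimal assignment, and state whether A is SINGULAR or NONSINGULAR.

σ = (1, 2, 3): 10 + (-1) + (-3) = 6
σ = (1, 3, 2): 10 + 28 + 29 = 67
σ = (2, 1, 3): 1 + 21 + (-3) = 19
σ = (2, 3, 1): 1 + 28 + (-5) = 24
σ = (3, 1, 2): 17 + 21 + 29 = 67
σ = (3, 2, 1): 17 + (-1) + (-5) = 11
Optimal value attained by: σ = (1, 3, 2).
Answer: det⊕(A) = 67; verdict: SINGULAR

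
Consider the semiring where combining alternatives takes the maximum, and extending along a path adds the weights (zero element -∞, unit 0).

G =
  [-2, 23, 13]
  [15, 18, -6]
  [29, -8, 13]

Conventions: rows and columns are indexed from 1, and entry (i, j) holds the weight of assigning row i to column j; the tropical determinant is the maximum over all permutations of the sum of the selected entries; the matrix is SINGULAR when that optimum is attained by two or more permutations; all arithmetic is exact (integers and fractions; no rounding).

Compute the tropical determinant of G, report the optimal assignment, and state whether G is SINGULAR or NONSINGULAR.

σ = (1, 2, 3): (-2) + 18 + 13 = 29
σ = (1, 3, 2): (-2) + (-6) + (-8) = -16
σ = (2, 1, 3): 23 + 15 + 13 = 51
σ = (2, 3, 1): 23 + (-6) + 29 = 46
σ = (3, 1, 2): 13 + 15 + (-8) = 20
σ = (3, 2, 1): 13 + 18 + 29 = 60
Optimal value attained by: σ = (3, 2, 1).
Answer: det⊕(G) = 60; verdict: NONSINGULAR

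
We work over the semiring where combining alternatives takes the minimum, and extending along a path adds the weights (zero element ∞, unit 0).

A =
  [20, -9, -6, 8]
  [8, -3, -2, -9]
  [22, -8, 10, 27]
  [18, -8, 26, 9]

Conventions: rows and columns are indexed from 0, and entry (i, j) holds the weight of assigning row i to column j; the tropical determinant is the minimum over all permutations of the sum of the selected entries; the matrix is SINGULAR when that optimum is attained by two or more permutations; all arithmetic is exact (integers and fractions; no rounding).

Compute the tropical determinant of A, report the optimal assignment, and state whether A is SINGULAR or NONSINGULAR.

σ = (0, 1, 2, 3): 20 + (-3) + 10 + 9 = 36
σ = (0, 1, 3, 2): 20 + (-3) + 27 + 26 = 70
σ = (0, 2, 1, 3): 20 + (-2) + (-8) + 9 = 19
σ = (0, 2, 3, 1): 20 + (-2) + 27 + (-8) = 37
σ = (0, 3, 1, 2): 20 + (-9) + (-8) + 26 = 29
σ = (0, 3, 2, 1): 20 + (-9) + 10 + (-8) = 13
σ = (1, 0, 2, 3): (-9) + 8 + 10 + 9 = 18
σ = (1, 0, 3, 2): (-9) + 8 + 27 + 26 = 52
σ = (1, 2, 0, 3): (-9) + (-2) + 22 + 9 = 20
σ = (1, 2, 3, 0): (-9) + (-2) + 27 + 18 = 34
σ = (1, 3, 0, 2): (-9) + (-9) + 22 + 26 = 30
σ = (1, 3, 2, 0): (-9) + (-9) + 10 + 18 = 10
σ = (2, 0, 1, 3): (-6) + 8 + (-8) + 9 = 3
σ = (2, 0, 3, 1): (-6) + 8 + 27 + (-8) = 21
σ = (2, 1, 0, 3): (-6) + (-3) + 22 + 9 = 22
σ = (2, 1, 3, 0): (-6) + (-3) + 27 + 18 = 36
σ = (2, 3, 0, 1): (-6) + (-9) + 22 + (-8) = -1
σ = (2, 3, 1, 0): (-6) + (-9) + (-8) + 18 = -5
σ = (3, 0, 1, 2): 8 + 8 + (-8) + 26 = 34
σ = (3, 0, 2, 1): 8 + 8 + 10 + (-8) = 18
σ = (3, 1, 0, 2): 8 + (-3) + 22 + 26 = 53
σ = (3, 1, 2, 0): 8 + (-3) + 10 + 18 = 33
σ = (3, 2, 0, 1): 8 + (-2) + 22 + (-8) = 20
σ = (3, 2, 1, 0): 8 + (-2) + (-8) + 18 = 16
Optimal value attained by: σ = (2, 3, 1, 0).
Answer: det⊕(A) = -5; verdict: NONSINGULAR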